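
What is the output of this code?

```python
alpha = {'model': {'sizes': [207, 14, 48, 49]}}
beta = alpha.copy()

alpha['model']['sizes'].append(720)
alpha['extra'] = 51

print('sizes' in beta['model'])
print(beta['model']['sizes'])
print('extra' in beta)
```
True
[207, 14, 48, 49, 720]
False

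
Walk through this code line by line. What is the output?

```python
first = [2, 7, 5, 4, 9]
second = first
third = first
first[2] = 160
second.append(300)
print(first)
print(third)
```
[2, 7, 160, 4, 9, 300]
[2, 7, 160, 4, 9, 300]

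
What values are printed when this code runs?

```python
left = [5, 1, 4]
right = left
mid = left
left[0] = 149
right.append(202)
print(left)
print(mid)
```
[149, 1, 4, 202]
[149, 1, 4, 202]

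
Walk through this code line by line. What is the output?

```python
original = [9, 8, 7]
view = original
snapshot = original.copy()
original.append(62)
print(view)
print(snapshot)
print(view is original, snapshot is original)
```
[9, 8, 7, 62]
[9, 8, 7]
True False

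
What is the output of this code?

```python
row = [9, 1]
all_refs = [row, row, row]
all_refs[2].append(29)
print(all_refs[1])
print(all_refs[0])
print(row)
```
[9, 1, 29]
[9, 1, 29]
[9, 1, 29]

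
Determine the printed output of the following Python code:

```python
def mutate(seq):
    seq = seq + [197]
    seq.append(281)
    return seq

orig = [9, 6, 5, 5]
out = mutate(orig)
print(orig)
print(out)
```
[9, 6, 5, 5]
[9, 6, 5, 5, 197, 281]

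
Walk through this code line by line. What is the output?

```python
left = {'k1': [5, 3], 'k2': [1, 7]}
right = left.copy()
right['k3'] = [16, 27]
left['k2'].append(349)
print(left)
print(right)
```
{'k1': [5, 3], 'k2': [1, 7, 349]}
{'k1': [5, 3], 'k2': [1, 7, 349], 'k3': [16, 27]}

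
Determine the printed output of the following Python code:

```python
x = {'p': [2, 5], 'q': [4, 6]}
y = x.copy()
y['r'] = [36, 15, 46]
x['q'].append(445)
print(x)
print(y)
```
{'p': [2, 5], 'q': [4, 6, 445]}
{'p': [2, 5], 'q': [4, 6, 445], 'r': [36, 15, 46]}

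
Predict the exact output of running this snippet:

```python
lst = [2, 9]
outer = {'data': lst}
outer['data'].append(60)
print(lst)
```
[2, 9, 60]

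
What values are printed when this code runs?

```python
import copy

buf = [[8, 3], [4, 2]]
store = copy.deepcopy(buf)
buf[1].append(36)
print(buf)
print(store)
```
[[8, 3], [4, 2, 36]]
[[8, 3], [4, 2]]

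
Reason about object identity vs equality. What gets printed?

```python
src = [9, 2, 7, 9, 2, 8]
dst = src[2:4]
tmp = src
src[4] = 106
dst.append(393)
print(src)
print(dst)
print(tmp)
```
[9, 2, 7, 9, 106, 8]
[7, 9, 393]
[9, 2, 7, 9, 106, 8]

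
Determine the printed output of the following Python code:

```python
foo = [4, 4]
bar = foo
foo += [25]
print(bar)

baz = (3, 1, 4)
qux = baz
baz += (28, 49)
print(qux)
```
[4, 4, 25]
(3, 1, 4)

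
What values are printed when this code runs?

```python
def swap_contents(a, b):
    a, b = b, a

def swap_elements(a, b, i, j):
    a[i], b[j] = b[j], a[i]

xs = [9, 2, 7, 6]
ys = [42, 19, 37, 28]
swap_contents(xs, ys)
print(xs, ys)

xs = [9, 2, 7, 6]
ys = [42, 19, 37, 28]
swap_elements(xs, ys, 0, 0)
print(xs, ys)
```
[9, 2, 7, 6] [42, 19, 37, 28]
[42, 2, 7, 6] [9, 19, 37, 28]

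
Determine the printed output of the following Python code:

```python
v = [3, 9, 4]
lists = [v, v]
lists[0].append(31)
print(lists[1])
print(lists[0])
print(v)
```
[3, 9, 4, 31]
[3, 9, 4, 31]
[3, 9, 4, 31]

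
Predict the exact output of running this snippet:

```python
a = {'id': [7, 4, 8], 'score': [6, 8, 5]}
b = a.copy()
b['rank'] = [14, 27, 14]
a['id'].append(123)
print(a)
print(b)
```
{'id': [7, 4, 8, 123], 'score': [6, 8, 5]}
{'id': [7, 4, 8, 123], 'score': [6, 8, 5], 'rank': [14, 27, 14]}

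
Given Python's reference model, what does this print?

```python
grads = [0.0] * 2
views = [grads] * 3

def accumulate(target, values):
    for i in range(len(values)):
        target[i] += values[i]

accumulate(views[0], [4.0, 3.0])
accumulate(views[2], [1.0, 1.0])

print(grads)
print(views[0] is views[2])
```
[5.0, 4.0]
True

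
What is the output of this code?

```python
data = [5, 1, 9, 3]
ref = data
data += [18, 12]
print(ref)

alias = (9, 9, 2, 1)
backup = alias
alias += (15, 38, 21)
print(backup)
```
[5, 1, 9, 3, 18, 12]
(9, 9, 2, 1)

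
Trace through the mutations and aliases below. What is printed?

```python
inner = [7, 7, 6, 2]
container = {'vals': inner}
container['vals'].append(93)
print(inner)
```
[7, 7, 6, 2, 93]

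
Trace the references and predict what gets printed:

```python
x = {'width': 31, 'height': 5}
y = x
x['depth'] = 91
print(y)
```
{'width': 31, 'height': 5, 'depth': 91}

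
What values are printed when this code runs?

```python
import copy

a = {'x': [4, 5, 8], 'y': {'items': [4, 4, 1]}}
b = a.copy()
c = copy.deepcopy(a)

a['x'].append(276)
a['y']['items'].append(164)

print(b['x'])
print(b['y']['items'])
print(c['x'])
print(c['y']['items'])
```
[4, 5, 8, 276]
[4, 4, 1, 164]
[4, 5, 8]
[4, 4, 1]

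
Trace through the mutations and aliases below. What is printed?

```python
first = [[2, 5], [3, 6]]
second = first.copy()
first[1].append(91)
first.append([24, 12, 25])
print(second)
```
[[2, 5], [3, 6, 91]]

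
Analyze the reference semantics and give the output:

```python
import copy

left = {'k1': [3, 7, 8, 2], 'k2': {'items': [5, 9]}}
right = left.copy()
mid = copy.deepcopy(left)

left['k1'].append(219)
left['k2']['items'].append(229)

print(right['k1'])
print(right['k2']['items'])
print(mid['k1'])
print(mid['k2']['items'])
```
[3, 7, 8, 2, 219]
[5, 9, 229]
[3, 7, 8, 2]
[5, 9]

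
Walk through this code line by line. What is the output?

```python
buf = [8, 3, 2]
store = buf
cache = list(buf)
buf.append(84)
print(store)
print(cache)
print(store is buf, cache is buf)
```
[8, 3, 2, 84]
[8, 3, 2]
True False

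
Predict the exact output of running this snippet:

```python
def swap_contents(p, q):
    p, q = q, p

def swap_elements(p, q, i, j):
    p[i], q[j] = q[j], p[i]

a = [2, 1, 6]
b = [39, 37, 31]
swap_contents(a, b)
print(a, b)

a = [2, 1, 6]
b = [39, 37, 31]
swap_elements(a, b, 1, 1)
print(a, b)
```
[2, 1, 6] [39, 37, 31]
[2, 37, 6] [39, 1, 31]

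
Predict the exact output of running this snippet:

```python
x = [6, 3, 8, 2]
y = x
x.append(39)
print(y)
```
[6, 3, 8, 2, 39]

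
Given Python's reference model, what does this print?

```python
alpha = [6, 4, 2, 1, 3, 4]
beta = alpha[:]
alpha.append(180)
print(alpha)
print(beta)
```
[6, 4, 2, 1, 3, 4, 180]
[6, 4, 2, 1, 3, 4]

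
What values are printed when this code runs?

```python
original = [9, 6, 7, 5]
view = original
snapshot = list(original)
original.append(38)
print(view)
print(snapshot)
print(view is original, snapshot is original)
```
[9, 6, 7, 5, 38]
[9, 6, 7, 5]
True False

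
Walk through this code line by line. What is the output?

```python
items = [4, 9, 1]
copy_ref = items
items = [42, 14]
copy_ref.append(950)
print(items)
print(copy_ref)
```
[42, 14]
[4, 9, 1, 950]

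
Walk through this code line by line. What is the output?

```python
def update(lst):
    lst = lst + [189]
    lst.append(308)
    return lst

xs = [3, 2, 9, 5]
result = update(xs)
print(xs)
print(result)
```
[3, 2, 9, 5]
[3, 2, 9, 5, 189, 308]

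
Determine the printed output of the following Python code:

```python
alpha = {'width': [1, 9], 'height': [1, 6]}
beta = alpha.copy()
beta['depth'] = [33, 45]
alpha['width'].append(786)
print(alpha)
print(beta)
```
{'width': [1, 9, 786], 'height': [1, 6]}
{'width': [1, 9, 786], 'height': [1, 6], 'depth': [33, 45]}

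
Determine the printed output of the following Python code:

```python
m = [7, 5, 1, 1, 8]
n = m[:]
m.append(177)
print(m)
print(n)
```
[7, 5, 1, 1, 8, 177]
[7, 5, 1, 1, 8]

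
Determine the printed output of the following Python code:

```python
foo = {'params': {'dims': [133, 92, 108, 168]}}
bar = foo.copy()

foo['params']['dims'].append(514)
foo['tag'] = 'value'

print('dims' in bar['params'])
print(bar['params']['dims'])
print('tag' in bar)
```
True
[133, 92, 108, 168, 514]
False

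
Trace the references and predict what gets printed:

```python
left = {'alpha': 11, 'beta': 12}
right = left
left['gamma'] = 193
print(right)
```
{'alpha': 11, 'beta': 12, 'gamma': 193}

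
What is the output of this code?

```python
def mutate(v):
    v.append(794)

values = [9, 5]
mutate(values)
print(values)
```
[9, 5, 794]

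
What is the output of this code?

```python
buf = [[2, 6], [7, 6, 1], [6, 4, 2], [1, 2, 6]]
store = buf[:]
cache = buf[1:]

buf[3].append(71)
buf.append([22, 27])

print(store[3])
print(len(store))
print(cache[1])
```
[1, 2, 6, 71]
4
[6, 4, 2]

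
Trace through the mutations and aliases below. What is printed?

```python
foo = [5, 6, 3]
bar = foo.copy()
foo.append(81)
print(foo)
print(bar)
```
[5, 6, 3, 81]
[5, 6, 3]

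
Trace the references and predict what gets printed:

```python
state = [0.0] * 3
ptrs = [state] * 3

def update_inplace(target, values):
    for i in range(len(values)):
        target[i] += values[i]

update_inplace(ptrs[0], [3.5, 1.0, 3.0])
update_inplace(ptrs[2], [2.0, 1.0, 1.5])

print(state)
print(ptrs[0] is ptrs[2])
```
[5.5, 2.0, 4.5]
True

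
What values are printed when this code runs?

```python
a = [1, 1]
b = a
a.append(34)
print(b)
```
[1, 1, 34]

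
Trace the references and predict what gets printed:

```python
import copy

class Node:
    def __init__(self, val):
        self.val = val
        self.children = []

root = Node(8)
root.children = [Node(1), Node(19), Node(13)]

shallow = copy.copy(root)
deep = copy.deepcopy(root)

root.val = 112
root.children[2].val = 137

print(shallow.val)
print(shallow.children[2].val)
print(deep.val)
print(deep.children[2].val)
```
8
137
8
13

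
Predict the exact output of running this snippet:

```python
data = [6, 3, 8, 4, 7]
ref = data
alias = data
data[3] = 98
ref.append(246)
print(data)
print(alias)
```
[6, 3, 8, 98, 7, 246]
[6, 3, 8, 98, 7, 246]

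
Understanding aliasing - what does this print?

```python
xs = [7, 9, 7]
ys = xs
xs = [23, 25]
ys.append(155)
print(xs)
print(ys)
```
[23, 25]
[7, 9, 7, 155]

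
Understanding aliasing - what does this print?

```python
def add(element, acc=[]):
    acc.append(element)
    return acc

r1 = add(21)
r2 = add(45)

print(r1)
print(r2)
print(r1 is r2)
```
[21, 45]
[21, 45]
True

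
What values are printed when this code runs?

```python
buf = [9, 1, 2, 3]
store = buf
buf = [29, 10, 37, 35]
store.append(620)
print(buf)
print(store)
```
[29, 10, 37, 35]
[9, 1, 2, 3, 620]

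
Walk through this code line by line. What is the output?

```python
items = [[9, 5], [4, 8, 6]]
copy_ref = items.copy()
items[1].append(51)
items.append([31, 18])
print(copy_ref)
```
[[9, 5], [4, 8, 6, 51]]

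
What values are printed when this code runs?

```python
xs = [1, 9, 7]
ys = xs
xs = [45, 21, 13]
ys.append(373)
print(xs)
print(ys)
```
[45, 21, 13]
[1, 9, 7, 373]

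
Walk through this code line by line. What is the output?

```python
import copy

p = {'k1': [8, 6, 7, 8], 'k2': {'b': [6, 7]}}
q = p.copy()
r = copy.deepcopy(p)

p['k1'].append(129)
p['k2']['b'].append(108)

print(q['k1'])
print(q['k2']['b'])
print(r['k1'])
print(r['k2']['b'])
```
[8, 6, 7, 8, 129]
[6, 7, 108]
[8, 6, 7, 8]
[6, 7]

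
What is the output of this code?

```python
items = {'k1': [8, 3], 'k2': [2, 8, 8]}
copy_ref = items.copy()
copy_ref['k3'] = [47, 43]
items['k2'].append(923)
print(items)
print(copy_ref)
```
{'k1': [8, 3], 'k2': [2, 8, 8, 923]}
{'k1': [8, 3], 'k2': [2, 8, 8, 923], 'k3': [47, 43]}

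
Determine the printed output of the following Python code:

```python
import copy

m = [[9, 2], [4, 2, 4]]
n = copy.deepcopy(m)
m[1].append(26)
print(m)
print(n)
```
[[9, 2], [4, 2, 4, 26]]
[[9, 2], [4, 2, 4]]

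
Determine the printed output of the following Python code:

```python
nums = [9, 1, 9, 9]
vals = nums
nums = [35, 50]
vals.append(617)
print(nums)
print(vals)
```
[35, 50]
[9, 1, 9, 9, 617]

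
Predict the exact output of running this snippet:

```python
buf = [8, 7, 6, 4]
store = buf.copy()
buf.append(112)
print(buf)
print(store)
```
[8, 7, 6, 4, 112]
[8, 7, 6, 4]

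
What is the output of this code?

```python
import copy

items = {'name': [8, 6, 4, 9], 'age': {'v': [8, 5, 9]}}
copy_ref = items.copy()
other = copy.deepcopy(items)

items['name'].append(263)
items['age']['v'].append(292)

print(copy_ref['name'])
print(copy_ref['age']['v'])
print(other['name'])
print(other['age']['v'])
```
[8, 6, 4, 9, 263]
[8, 5, 9, 292]
[8, 6, 4, 9]
[8, 5, 9]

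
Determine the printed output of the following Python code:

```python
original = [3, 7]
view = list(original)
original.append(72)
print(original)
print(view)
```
[3, 7, 72]
[3, 7]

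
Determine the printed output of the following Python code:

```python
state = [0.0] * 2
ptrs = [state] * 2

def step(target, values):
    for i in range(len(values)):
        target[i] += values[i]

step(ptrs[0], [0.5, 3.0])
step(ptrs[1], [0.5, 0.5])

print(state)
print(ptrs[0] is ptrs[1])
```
[1.0, 3.5]
True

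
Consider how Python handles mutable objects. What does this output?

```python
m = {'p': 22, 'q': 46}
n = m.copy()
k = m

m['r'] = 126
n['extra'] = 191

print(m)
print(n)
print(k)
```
{'p': 22, 'q': 46, 'r': 126}
{'p': 22, 'q': 46, 'extra': 191}
{'p': 22, 'q': 46, 'r': 126}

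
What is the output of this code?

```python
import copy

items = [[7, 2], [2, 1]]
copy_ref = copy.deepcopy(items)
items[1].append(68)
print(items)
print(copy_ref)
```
[[7, 2], [2, 1, 68]]
[[7, 2], [2, 1]]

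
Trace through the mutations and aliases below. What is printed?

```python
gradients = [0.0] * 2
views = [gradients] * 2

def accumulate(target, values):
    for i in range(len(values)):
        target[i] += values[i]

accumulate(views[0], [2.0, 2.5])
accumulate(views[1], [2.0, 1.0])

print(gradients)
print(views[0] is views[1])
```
[4.0, 3.5]
True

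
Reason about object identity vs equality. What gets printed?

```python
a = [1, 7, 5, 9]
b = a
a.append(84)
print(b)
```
[1, 7, 5, 9, 84]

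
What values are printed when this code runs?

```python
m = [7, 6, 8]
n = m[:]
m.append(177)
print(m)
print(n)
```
[7, 6, 8, 177]
[7, 6, 8]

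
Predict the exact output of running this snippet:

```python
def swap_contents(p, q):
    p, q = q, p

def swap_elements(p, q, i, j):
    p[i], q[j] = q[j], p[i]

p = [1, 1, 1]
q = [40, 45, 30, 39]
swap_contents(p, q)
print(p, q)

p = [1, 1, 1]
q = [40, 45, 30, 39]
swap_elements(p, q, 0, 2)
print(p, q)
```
[1, 1, 1] [40, 45, 30, 39]
[30, 1, 1] [40, 45, 1, 39]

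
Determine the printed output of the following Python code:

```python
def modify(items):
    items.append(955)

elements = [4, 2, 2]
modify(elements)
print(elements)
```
[4, 2, 2, 955]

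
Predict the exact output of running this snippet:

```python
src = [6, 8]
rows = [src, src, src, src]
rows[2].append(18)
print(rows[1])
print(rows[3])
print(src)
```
[6, 8, 18]
[6, 8, 18]
[6, 8, 18]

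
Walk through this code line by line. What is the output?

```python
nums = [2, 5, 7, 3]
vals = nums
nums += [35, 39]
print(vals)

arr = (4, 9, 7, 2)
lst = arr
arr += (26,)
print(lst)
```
[2, 5, 7, 3, 35, 39]
(4, 9, 7, 2)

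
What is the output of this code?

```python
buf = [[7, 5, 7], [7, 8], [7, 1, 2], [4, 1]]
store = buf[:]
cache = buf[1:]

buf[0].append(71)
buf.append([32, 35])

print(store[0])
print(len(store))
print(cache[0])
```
[7, 5, 7, 71]
4
[7, 8]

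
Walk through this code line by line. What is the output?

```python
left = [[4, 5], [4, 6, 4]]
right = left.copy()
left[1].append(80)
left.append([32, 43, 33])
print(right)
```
[[4, 5], [4, 6, 4, 80]]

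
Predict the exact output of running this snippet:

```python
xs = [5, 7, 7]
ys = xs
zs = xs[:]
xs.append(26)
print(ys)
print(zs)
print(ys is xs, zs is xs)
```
[5, 7, 7, 26]
[5, 7, 7]
True False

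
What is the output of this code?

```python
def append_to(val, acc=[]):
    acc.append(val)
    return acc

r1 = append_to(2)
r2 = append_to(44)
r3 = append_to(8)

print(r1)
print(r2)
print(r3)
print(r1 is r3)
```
[2, 44, 8]
[2, 44, 8]
[2, 44, 8]
True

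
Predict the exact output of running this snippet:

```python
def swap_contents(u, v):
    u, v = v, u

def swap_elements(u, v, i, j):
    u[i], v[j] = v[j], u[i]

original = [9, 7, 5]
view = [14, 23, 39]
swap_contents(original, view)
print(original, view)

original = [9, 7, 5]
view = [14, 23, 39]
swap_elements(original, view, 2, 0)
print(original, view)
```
[9, 7, 5] [14, 23, 39]
[9, 7, 14] [5, 23, 39]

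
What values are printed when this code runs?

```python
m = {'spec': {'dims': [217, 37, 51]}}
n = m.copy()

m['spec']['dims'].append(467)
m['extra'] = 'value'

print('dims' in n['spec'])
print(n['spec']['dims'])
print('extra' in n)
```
True
[217, 37, 51, 467]
False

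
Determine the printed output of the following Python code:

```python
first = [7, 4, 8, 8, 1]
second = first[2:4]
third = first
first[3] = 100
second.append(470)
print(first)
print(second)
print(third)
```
[7, 4, 8, 100, 1]
[8, 8, 470]
[7, 4, 8, 100, 1]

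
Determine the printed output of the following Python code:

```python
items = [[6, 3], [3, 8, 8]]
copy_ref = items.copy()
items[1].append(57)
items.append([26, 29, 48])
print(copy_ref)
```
[[6, 3], [3, 8, 8, 57]]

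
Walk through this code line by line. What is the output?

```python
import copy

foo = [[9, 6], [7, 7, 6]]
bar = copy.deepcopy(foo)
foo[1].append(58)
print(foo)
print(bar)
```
[[9, 6], [7, 7, 6, 58]]
[[9, 6], [7, 7, 6]]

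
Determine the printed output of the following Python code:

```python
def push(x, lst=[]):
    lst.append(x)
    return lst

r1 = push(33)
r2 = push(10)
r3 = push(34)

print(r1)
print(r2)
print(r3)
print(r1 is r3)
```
[33, 10, 34]
[33, 10, 34]
[33, 10, 34]
True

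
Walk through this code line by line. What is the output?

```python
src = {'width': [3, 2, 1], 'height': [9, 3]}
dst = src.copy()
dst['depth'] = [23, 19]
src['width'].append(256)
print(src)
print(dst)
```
{'width': [3, 2, 1, 256], 'height': [9, 3]}
{'width': [3, 2, 1, 256], 'height': [9, 3], 'depth': [23, 19]}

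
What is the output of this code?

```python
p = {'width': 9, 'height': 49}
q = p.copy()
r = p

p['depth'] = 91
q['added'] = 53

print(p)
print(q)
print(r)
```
{'width': 9, 'height': 49, 'depth': 91}
{'width': 9, 'height': 49, 'added': 53}
{'width': 9, 'height': 49, 'depth': 91}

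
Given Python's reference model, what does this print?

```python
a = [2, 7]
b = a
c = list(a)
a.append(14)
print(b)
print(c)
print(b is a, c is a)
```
[2, 7, 14]
[2, 7]
True False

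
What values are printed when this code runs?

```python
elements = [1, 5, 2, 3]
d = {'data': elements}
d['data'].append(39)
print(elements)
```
[1, 5, 2, 3, 39]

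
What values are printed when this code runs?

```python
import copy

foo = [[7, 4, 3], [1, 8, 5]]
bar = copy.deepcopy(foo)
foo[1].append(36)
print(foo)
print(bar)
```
[[7, 4, 3], [1, 8, 5, 36]]
[[7, 4, 3], [1, 8, 5]]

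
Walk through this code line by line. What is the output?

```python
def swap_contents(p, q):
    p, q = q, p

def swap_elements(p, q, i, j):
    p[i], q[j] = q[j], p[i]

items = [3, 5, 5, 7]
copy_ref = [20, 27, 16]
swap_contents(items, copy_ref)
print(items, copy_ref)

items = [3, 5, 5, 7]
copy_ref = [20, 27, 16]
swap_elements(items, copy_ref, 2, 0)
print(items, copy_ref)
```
[3, 5, 5, 7] [20, 27, 16]
[3, 5, 20, 7] [5, 27, 16]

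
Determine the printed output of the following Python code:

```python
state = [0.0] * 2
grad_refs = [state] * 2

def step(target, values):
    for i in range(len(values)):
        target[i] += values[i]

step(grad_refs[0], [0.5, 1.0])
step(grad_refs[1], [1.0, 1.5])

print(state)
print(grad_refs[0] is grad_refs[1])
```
[1.5, 2.5]
True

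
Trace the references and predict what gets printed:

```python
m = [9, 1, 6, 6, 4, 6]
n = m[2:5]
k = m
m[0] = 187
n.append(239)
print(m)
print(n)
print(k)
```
[187, 1, 6, 6, 4, 6]
[6, 6, 4, 239]
[187, 1, 6, 6, 4, 6]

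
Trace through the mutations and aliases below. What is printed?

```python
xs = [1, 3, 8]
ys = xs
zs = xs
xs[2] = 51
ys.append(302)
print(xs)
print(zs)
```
[1, 3, 51, 302]
[1, 3, 51, 302]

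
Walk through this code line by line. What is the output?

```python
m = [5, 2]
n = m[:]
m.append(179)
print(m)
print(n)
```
[5, 2, 179]
[5, 2]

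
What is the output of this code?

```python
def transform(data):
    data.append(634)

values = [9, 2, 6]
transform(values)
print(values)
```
[9, 2, 6, 634]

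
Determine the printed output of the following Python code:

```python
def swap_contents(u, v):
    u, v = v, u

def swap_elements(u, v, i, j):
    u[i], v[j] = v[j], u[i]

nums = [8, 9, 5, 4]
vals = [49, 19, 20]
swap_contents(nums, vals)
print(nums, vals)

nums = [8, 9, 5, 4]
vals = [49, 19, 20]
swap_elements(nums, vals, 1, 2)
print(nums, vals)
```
[8, 9, 5, 4] [49, 19, 20]
[8, 20, 5, 4] [49, 19, 9]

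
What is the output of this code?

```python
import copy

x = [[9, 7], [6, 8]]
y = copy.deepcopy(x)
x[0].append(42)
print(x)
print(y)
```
[[9, 7, 42], [6, 8]]
[[9, 7], [6, 8]]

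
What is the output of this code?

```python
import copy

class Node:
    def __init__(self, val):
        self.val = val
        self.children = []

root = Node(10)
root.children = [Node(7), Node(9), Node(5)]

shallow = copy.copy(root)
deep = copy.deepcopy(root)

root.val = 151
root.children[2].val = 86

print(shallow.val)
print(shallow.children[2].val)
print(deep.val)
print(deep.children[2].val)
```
10
86
10
5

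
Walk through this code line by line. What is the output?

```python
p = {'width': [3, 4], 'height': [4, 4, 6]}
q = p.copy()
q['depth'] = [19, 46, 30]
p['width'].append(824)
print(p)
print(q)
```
{'width': [3, 4, 824], 'height': [4, 4, 6]}
{'width': [3, 4, 824], 'height': [4, 4, 6], 'depth': [19, 46, 30]}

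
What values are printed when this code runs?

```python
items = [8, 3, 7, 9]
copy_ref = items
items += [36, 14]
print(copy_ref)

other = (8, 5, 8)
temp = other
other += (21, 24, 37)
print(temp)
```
[8, 3, 7, 9, 36, 14]
(8, 5, 8)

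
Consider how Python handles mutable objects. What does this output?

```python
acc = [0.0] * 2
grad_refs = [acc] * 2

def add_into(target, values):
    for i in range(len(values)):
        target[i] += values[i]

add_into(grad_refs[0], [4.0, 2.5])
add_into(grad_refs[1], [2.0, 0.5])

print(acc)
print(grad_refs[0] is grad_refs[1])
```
[6.0, 3.0]
True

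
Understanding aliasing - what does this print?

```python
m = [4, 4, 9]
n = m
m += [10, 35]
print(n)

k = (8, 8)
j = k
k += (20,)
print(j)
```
[4, 4, 9, 10, 35]
(8, 8)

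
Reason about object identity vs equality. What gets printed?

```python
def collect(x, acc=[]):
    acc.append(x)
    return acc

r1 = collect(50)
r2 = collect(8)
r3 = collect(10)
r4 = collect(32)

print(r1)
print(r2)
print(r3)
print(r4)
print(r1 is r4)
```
[50, 8, 10, 32]
[50, 8, 10, 32]
[50, 8, 10, 32]
[50, 8, 10, 32]
True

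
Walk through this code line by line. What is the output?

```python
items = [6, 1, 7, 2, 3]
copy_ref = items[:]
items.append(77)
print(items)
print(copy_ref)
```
[6, 1, 7, 2, 3, 77]
[6, 1, 7, 2, 3]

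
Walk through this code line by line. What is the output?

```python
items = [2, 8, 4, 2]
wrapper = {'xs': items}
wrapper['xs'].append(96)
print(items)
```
[2, 8, 4, 2, 96]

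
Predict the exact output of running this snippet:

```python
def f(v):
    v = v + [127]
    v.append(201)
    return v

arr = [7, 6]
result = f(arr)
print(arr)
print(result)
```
[7, 6]
[7, 6, 127, 201]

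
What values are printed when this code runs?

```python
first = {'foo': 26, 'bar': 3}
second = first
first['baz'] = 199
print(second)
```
{'foo': 26, 'bar': 3, 'baz': 199}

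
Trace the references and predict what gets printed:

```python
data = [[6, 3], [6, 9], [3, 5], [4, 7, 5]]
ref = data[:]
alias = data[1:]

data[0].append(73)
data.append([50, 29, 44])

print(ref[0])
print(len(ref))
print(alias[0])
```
[6, 3, 73]
4
[6, 9]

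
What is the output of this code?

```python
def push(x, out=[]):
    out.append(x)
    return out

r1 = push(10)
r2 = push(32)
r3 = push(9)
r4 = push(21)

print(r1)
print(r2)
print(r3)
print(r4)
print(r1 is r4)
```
[10, 32, 9, 21]
[10, 32, 9, 21]
[10, 32, 9, 21]
[10, 32, 9, 21]
True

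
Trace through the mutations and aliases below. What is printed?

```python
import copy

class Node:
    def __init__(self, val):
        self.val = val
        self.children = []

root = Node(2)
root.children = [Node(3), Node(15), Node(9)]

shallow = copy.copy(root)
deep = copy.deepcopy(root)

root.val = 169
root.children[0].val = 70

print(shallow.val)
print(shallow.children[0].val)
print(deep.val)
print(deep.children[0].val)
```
2
70
2
3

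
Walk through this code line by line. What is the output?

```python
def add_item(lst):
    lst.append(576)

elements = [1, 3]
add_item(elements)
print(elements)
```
[1, 3, 576]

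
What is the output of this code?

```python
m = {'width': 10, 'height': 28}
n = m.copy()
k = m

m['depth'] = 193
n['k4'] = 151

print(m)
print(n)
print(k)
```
{'width': 10, 'height': 28, 'depth': 193}
{'width': 10, 'height': 28, 'k4': 151}
{'width': 10, 'height': 28, 'depth': 193}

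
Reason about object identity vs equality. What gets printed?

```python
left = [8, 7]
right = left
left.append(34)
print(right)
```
[8, 7, 34]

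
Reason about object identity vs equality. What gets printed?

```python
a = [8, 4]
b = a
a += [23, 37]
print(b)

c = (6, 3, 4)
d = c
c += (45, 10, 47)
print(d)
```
[8, 4, 23, 37]
(6, 3, 4)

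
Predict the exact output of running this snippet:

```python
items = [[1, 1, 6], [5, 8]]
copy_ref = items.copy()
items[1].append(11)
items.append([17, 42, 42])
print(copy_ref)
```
[[1, 1, 6], [5, 8, 11]]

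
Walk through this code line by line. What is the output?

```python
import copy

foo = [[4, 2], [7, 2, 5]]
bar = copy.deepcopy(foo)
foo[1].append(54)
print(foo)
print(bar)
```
[[4, 2], [7, 2, 5, 54]]
[[4, 2], [7, 2, 5]]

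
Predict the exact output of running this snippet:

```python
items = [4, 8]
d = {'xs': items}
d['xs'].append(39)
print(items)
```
[4, 8, 39]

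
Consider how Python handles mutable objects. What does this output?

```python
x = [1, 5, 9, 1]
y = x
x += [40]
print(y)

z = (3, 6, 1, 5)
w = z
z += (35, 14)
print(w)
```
[1, 5, 9, 1, 40]
(3, 6, 1, 5)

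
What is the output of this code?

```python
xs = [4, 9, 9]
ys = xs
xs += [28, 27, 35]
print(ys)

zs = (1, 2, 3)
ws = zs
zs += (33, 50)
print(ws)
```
[4, 9, 9, 28, 27, 35]
(1, 2, 3)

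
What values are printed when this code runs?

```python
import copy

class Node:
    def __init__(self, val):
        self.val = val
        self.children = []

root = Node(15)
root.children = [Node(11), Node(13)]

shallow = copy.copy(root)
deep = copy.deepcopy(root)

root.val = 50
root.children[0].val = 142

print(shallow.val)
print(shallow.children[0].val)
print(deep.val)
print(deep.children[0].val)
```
15
142
15
11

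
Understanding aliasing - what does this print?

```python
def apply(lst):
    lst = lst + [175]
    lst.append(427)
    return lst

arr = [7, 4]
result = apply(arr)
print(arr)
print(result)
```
[7, 4]
[7, 4, 175, 427]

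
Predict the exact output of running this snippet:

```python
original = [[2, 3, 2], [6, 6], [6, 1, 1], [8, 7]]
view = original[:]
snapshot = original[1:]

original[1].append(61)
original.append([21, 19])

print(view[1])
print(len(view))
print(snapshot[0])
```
[6, 6, 61]
4
[6, 6, 61]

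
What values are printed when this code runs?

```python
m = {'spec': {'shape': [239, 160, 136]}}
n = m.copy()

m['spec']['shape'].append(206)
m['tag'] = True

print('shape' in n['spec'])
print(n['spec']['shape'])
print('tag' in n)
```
True
[239, 160, 136, 206]
False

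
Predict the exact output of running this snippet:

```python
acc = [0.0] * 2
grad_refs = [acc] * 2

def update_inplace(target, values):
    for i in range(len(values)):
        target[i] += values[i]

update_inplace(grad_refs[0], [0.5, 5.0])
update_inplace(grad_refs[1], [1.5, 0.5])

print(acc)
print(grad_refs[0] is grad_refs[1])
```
[2.0, 5.5]
True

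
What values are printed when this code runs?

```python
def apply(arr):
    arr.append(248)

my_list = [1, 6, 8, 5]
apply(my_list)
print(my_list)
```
[1, 6, 8, 5, 248]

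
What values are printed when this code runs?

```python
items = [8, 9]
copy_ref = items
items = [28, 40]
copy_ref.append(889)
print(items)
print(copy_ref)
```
[28, 40]
[8, 9, 889]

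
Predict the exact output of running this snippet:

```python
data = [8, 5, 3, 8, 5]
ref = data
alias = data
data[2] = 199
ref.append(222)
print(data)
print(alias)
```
[8, 5, 199, 8, 5, 222]
[8, 5, 199, 8, 5, 222]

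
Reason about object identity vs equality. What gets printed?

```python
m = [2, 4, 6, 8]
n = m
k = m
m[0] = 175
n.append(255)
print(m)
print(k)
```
[175, 4, 6, 8, 255]
[175, 4, 6, 8, 255]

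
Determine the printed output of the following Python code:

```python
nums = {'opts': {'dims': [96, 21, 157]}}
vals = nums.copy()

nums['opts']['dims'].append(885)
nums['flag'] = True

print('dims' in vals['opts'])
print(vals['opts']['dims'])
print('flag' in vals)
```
True
[96, 21, 157, 885]
False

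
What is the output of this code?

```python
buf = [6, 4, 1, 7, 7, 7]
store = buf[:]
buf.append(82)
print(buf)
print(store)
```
[6, 4, 1, 7, 7, 7, 82]
[6, 4, 1, 7, 7, 7]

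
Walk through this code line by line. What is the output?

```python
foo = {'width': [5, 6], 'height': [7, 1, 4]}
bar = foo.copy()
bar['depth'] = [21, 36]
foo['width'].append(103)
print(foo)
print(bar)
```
{'width': [5, 6, 103], 'height': [7, 1, 4]}
{'width': [5, 6, 103], 'height': [7, 1, 4], 'depth': [21, 36]}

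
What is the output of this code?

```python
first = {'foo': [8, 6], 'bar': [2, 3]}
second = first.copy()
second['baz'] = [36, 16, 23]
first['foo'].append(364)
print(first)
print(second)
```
{'foo': [8, 6, 364], 'bar': [2, 3]}
{'foo': [8, 6, 364], 'bar': [2, 3], 'baz': [36, 16, 23]}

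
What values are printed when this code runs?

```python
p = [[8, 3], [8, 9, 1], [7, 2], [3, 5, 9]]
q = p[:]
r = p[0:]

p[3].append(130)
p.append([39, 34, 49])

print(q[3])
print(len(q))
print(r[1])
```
[3, 5, 9, 130]
4
[8, 9, 1]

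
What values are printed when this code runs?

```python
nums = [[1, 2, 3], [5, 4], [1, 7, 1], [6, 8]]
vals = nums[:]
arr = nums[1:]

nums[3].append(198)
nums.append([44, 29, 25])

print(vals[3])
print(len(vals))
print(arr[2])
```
[6, 8, 198]
4
[6, 8, 198]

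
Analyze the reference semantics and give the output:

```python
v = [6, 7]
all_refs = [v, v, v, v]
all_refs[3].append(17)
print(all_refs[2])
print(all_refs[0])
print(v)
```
[6, 7, 17]
[6, 7, 17]
[6, 7, 17]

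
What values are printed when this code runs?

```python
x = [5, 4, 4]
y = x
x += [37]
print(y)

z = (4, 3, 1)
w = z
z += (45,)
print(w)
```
[5, 4, 4, 37]
(4, 3, 1)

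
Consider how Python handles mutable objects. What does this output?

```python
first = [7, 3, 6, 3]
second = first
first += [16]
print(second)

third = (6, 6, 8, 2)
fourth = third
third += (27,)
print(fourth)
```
[7, 3, 6, 3, 16]
(6, 6, 8, 2)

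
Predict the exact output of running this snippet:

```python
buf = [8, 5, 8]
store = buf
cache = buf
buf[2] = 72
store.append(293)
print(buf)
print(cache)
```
[8, 5, 72, 293]
[8, 5, 72, 293]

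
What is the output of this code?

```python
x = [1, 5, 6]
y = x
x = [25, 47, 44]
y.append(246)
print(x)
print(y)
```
[25, 47, 44]
[1, 5, 6, 246]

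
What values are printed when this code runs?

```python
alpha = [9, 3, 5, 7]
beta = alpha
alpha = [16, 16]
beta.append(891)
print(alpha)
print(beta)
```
[16, 16]
[9, 3, 5, 7, 891]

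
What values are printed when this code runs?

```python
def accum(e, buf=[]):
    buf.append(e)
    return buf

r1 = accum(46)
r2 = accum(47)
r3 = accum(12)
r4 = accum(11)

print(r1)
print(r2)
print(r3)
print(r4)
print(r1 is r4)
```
[46, 47, 12, 11]
[46, 47, 12, 11]
[46, 47, 12, 11]
[46, 47, 12, 11]
True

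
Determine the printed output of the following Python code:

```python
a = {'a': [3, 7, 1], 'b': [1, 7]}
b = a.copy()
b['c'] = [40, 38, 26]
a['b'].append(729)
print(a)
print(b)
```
{'a': [3, 7, 1], 'b': [1, 7, 729]}
{'a': [3, 7, 1], 'b': [1, 7, 729], 'c': [40, 38, 26]}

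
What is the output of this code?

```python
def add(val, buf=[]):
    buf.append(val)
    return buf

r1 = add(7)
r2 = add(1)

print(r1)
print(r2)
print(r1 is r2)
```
[7, 1]
[7, 1]
True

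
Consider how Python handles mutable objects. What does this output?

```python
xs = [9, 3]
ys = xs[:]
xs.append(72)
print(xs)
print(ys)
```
[9, 3, 72]
[9, 3]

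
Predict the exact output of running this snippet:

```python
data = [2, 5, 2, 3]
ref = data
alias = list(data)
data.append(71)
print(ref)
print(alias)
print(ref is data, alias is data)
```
[2, 5, 2, 3, 71]
[2, 5, 2, 3]
True False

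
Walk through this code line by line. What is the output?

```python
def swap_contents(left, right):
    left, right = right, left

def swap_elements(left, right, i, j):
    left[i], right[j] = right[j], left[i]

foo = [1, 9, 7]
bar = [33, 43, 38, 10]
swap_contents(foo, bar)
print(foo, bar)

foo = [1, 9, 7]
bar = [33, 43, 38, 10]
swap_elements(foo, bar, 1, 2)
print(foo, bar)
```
[1, 9, 7] [33, 43, 38, 10]
[1, 38, 7] [33, 43, 9, 10]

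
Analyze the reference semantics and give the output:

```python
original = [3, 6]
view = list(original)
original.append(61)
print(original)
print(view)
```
[3, 6, 61]
[3, 6]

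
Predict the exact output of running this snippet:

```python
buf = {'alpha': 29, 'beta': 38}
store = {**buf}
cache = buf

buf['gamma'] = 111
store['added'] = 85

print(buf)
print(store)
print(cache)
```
{'alpha': 29, 'beta': 38, 'gamma': 111}
{'alpha': 29, 'beta': 38, 'added': 85}
{'alpha': 29, 'beta': 38, 'gamma': 111}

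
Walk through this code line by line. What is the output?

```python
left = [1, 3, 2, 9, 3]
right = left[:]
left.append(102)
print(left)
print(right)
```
[1, 3, 2, 9, 3, 102]
[1, 3, 2, 9, 3]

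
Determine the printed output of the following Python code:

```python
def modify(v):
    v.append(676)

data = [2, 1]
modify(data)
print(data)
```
[2, 1, 676]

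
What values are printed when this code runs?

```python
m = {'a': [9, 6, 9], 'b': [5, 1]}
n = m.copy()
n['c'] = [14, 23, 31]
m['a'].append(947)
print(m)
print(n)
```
{'a': [9, 6, 9, 947], 'b': [5, 1]}
{'a': [9, 6, 9, 947], 'b': [5, 1], 'c': [14, 23, 31]}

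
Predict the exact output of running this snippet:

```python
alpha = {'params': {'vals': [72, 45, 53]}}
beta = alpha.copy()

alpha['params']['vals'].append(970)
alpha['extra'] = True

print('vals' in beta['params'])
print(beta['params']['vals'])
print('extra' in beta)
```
True
[72, 45, 53, 970]
False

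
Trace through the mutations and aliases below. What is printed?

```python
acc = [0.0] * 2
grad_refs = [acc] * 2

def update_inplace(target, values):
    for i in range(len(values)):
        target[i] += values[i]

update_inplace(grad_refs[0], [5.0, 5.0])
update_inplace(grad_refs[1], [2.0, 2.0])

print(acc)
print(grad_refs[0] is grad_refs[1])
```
[7.0, 7.0]
True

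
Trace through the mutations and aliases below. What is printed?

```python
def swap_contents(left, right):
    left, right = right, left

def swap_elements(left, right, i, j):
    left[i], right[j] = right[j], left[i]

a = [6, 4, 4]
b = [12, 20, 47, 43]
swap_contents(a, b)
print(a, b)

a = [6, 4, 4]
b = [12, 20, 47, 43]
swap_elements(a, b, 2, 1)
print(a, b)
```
[6, 4, 4] [12, 20, 47, 43]
[6, 4, 20] [12, 4, 47, 43]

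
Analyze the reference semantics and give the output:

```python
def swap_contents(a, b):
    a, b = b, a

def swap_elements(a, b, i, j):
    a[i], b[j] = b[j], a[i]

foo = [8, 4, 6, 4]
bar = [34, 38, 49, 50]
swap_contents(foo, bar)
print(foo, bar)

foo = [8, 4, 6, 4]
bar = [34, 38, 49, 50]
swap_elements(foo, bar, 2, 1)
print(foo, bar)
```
[8, 4, 6, 4] [34, 38, 49, 50]
[8, 4, 38, 4] [34, 6, 49, 50]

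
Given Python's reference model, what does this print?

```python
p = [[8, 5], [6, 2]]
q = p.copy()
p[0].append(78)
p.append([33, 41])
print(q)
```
[[8, 5, 78], [6, 2]]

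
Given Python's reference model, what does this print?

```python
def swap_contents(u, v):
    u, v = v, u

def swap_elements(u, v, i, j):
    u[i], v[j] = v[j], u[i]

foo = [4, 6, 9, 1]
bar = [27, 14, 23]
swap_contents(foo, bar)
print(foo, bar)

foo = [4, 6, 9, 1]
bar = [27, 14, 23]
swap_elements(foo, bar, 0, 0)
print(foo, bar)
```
[4, 6, 9, 1] [27, 14, 23]
[27, 6, 9, 1] [4, 14, 23]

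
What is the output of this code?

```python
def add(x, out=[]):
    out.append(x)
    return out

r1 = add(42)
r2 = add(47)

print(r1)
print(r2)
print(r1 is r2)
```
[42, 47]
[42, 47]
True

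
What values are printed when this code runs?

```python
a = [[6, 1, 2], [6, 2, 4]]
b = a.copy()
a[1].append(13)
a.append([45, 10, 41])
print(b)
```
[[6, 1, 2], [6, 2, 4, 13]]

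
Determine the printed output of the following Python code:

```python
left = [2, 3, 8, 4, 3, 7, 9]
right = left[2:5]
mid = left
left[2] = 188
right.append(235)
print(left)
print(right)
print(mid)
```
[2, 3, 188, 4, 3, 7, 9]
[8, 4, 3, 235]
[2, 3, 188, 4, 3, 7, 9]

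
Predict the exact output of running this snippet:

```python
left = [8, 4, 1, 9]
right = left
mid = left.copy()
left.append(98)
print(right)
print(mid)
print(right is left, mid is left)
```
[8, 4, 1, 9, 98]
[8, 4, 1, 9]
True False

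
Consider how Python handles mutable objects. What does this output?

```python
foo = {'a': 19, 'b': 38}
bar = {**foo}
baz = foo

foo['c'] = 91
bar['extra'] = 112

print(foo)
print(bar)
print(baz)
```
{'a': 19, 'b': 38, 'c': 91}
{'a': 19, 'b': 38, 'extra': 112}
{'a': 19, 'b': 38, 'c': 91}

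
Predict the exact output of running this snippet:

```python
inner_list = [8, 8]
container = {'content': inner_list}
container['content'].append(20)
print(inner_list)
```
[8, 8, 20]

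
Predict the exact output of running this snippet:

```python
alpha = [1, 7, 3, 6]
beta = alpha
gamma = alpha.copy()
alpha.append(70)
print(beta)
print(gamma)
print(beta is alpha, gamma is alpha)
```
[1, 7, 3, 6, 70]
[1, 7, 3, 6]
True False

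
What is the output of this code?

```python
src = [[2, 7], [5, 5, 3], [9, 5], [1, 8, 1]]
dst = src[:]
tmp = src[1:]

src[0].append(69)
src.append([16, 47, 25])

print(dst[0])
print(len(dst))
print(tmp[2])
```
[2, 7, 69]
4
[1, 8, 1]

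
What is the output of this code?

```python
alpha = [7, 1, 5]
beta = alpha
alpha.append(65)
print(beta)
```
[7, 1, 5, 65]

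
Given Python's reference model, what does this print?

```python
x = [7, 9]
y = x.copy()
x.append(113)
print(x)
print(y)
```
[7, 9, 113]
[7, 9]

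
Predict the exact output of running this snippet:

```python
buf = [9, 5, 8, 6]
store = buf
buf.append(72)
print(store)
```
[9, 5, 8, 6, 72]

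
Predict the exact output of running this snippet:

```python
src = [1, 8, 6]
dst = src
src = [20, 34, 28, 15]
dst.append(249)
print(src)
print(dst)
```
[20, 34, 28, 15]
[1, 8, 6, 249]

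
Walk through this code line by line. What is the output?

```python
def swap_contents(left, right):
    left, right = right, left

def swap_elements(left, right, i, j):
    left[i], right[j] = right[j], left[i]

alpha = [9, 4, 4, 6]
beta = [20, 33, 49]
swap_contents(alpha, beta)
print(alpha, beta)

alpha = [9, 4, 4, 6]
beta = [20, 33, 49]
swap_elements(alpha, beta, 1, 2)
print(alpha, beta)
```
[9, 4, 4, 6] [20, 33, 49]
[9, 49, 4, 6] [20, 33, 4]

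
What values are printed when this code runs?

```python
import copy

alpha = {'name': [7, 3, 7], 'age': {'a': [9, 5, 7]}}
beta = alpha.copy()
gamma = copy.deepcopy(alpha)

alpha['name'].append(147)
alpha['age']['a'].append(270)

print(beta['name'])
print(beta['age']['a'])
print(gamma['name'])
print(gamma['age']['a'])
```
[7, 3, 7, 147]
[9, 5, 7, 270]
[7, 3, 7]
[9, 5, 7]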